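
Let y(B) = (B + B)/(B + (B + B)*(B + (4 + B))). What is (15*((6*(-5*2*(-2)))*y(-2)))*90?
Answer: 324000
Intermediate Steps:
y(B) = 2*B/(B + 2*B*(4 + 2*B)) (y(B) = (2*B)/(B + (2*B)*(4 + 2*B)) = (2*B)/(B + 2*B*(4 + 2*B)) = 2*B/(B + 2*B*(4 + 2*B)))
(15*((6*(-5*2*(-2)))*y(-2)))*90 = (15*((6*(-5*2*(-2)))*(2/(9 + 4*(-2)))))*90 = (15*((6*(-10*(-2)))*(2/(9 - 8))))*90 = (15*((6*20)*(2/1)))*90 = (15*(120*(2*1)))*90 = (15*(120*2))*90 = (15*240)*90 = 3600*90 = 324000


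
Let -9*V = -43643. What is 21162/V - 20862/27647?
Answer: 4355112060/1206598021 ≈ 3.6094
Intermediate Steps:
V = 43643/9 (V = -1/9*(-43643) = 43643/9 ≈ 4849.2)
21162/V - 20862/27647 = 21162/(43643/9) - 20862/27647 = 21162*(9/43643) - 20862*1/27647 = 190458/43643 - 20862/27647 = 4355112060/1206598021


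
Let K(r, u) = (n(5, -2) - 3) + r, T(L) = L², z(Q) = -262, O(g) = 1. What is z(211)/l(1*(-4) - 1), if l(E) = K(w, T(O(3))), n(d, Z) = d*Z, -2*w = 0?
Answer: 262/13 ≈ 20.154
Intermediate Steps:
w = 0 (w = -½*0 = 0)
n(d, Z) = Z*d
K(r, u) = -13 + r (K(r, u) = (-2*5 - 3) + r = (-10 - 3) + r = -13 + r)
l(E) = -13 (l(E) = -13 + 0 = -13)
z(211)/l(1*(-4) - 1) = -262/(-13) = -262*(-1/13) = 262/13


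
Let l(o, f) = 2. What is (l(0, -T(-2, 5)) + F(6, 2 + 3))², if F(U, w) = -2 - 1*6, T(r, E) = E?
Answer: 36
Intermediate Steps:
F(U, w) = -8 (F(U, w) = -2 - 6 = -8)
(l(0, -T(-2, 5)) + F(6, 2 + 3))² = (2 - 8)² = (-6)² = 36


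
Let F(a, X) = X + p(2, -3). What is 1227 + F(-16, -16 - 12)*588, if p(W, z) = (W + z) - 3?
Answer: -17589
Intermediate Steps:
p(W, z) = -3 + W + z
F(a, X) = -4 + X (F(a, X) = X + (-3 + 2 - 3) = X - 4 = -4 + X)
1227 + F(-16, -16 - 12)*588 = 1227 + (-4 + (-16 - 12))*588 = 1227 + (-4 - 28)*588 = 1227 - 32*588 = 1227 - 18816 = -17589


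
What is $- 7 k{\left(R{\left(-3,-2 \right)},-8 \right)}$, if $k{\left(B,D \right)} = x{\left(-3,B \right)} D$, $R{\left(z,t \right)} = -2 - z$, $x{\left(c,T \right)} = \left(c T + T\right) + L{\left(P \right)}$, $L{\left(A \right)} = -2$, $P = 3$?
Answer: $-224$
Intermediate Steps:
$x{\left(c,T \right)} = -2 + T + T c$ ($x{\left(c,T \right)} = \left(c T + T\right) - 2 = \left(T c + T\right) - 2 = \left(T + T c\right) - 2 = -2 + T + T c$)
$k{\left(B,D \right)} = D \left(-2 - 2 B\right)$ ($k{\left(B,D \right)} = \left(-2 + B + B \left(-3\right)\right) D = \left(-2 + B - 3 B\right) D = \left(-2 - 2 B\right) D = D \left(-2 - 2 B\right)$)
$- 7 k{\left(R{\left(-3,-2 \right)},-8 \right)} = - 7 \cdot 2 \left(-8\right) \left(-1 - \left(-2 - -3\right)\right) = - 7 \cdot 2 \left(-8\right) \left(-1 - \left(-2 + 3\right)\right) = - 7 \cdot 2 \left(-8\right) \left(-1 - 1\right) = - 7 \cdot 2 \left(-8\right) \left(-2\right) = \left(-7\right) 32 = -224$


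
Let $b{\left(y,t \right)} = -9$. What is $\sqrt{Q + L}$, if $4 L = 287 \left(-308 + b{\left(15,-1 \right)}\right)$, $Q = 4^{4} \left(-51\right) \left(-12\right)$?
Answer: $\frac{\sqrt{535709}}{2} \approx 365.96$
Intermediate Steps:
$Q = 156672$ ($Q = 256 \left(-51\right) \left(-12\right) = \left(-13056\right) \left(-12\right) = 156672$)
$L = - \frac{90979}{4}$ ($L = \frac{287 \left(-308 - 9\right)}{4} = \frac{287 \left(-317\right)}{4} = \frac{1}{4} \left(-90979\right) = - \frac{90979}{4} \approx -22745.0$)
$\sqrt{Q + L} = \sqrt{156672 - \frac{90979}{4}} = \sqrt{\frac{535709}{4}} = \frac{\sqrt{535709}}{2}$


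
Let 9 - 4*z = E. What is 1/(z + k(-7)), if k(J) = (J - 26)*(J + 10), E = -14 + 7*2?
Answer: -4/387 ≈ -0.010336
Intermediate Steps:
E = 0 (E = -14 + 14 = 0)
z = 9/4 (z = 9/4 - ¼*0 = 9/4 + 0 = 9/4 ≈ 2.2500)
k(J) = (-26 + J)*(10 + J)
1/(z + k(-7)) = 1/(9/4 + (-260 + (-7)² - 16*(-7))) = 1/(9/4 + (-260 + 49 + 112)) = 1/(9/4 - 99) = 1/(-387/4) = -4/387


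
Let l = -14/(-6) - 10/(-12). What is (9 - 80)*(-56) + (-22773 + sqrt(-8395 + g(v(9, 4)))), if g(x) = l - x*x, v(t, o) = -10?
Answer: -18797 + I*sqrt(305706)/6 ≈ -18797.0 + 92.151*I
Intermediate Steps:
l = 19/6 (l = -14*(-1/6) - 10*(-1/12) = 7/3 + 5/6 = 19/6 ≈ 3.1667)
g(x) = 19/6 - x**2 (g(x) = 19/6 - x*x = 19/6 - x**2)
(9 - 80)*(-56) + (-22773 + sqrt(-8395 + g(v(9, 4)))) = (9 - 80)*(-56) + (-22773 + sqrt(-8395 + (19/6 - 1*(-10)**2))) = -71*(-56) + (-22773 + sqrt(-8395 + (19/6 - 1*100))) = 3976 + (-22773 + sqrt(-8395 + (19/6 - 100))) = 3976 + (-22773 + sqrt(-8395 - 581/6)) = 3976 + (-22773 + sqrt(-50951/6)) = 3976 + (-22773 + I*sqrt(305706)/6) = -18797 + I*sqrt(305706)/6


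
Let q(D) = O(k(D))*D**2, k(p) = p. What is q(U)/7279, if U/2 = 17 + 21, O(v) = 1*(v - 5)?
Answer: 410096/7279 ≈ 56.340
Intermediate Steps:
O(v) = -5 + v (O(v) = 1*(-5 + v) = -5 + v)
U = 76 (U = 2*(17 + 21) = 2*38 = 76)
q(D) = D**2*(-5 + D) (q(D) = (-5 + D)*D**2 = D**2*(-5 + D))
q(U)/7279 = (76**2*(-5 + 76))/7279 = (5776*71)*(1/7279) = 410096*(1/7279) = 410096/7279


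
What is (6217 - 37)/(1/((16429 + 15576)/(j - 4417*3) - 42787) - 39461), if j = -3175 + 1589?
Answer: -106039233360/677089674773 ≈ -0.15661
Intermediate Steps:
j = -1586
(6217 - 37)/(1/((16429 + 15576)/(j - 4417*3) - 42787) - 39461) = (6217 - 37)/(1/((16429 + 15576)/(-1586 - 4417*3) - 42787) - 39461) = 6180/(1/(32005/(-1586 - 13251) - 42787) - 39461) = 6180/(1/(32005/(-14837) - 42787) - 39461) = 6180/(1/(32005*(-1/14837) - 42787) - 39461) = 6180/(1/(-865/401 - 42787) - 39461) = 6180/(1/(-17158452/401) - 39461) = 6180/(-401/17158452 - 39461) = 6180/(-677089674773/17158452) = 6180*(-17158452/677089674773) = -106039233360/677089674773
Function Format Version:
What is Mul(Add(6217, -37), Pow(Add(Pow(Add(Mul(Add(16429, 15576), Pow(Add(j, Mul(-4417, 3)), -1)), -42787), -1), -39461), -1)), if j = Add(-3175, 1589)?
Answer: Rational(-106039233360, 677089674773) ≈ -0.15661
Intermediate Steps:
j = -1586
Mul(Add(6217, -37), Pow(Add(Pow(Add(Mul(Add(16429, 15576), Pow(Add(j, Mul(-4417, 3)), -1)), -42787), -1), -39461), -1)) = Mul(Add(6217, -37), Pow(Add(Pow(Add(Mul(Add(16429, 15576), Pow(Add(-1586, Mul(-4417, 3)), -1)), -42787), -1), -39461), -1)) = Mul(6180, Pow(Add(Pow(Add(Mul(32005, Pow(Add(-1586, -13251), -1)), -42787), -1), -39461), -1)) = Mul(6180, Pow(Add(Pow(Add(Mul(32005, Pow(-14837, -1)), -42787), -1), -39461), -1)) = Mul(6180, Pow(Add(Pow(Add(Mul(32005, Rational(-1, 14837)), -42787), -1), -39461), -1)) = Mul(6180, Pow(Add(Pow(Add(Rational(-865, 401), -42787), -1), -39461), -1)) = Mul(6180, Pow(Add(Pow(Rational(-17158452, 401), -1), -39461), -1)) = Mul(6180, Pow(Add(Rational(-401, 17158452), -39461), -1)) = Mul(6180, Pow(Rational(-677089674773, 17158452), -1)) = Mul(6180, Rational(-17158452, 677089674773)) = Rational(-106039233360, 677089674773)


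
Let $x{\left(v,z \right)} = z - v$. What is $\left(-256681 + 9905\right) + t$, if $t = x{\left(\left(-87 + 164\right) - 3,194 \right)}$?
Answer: $-246656$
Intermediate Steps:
$t = 120$ ($t = 194 - \left(\left(-87 + 164\right) - 3\right) = 194 - \left(77 - 3\right) = 194 - 74 = 120$)
$\left(-256681 + 9905\right) + t = \left(-256681 + 9905\right) + 120 = -246776 + 120 = -246656$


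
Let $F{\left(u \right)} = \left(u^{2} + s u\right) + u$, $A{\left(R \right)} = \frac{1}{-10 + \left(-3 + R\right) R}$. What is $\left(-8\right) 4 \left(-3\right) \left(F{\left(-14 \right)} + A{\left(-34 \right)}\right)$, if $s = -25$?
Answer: $\frac{663937}{13} \approx 51072.0$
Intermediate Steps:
$A{\left(R \right)} = \frac{1}{-10 + R \left(-3 + R\right)}$
$F{\left(u \right)} = u^{2} - 24 u$ ($F{\left(u \right)} = \left(u^{2} - 25 u\right) + u = u^{2} - 24 u$)
$\left(-8\right) 4 \left(-3\right) \left(F{\left(-14 \right)} + A{\left(-34 \right)}\right) = \left(-8\right) 4 \left(-3\right) \left(- 14 \left(-24 - 14\right) + \frac{1}{-10 + \left(-34\right)^{2} - -102}\right) = \left(-32\right) \left(-3\right) \left(\left(-14\right) \left(-38\right) + \frac{1}{-10 + 1156 + 102}\right) = 96 \left(532 + \frac{1}{1248}\right) = 96 \cdot \frac{663937}{1248} = \frac{663937}{13}$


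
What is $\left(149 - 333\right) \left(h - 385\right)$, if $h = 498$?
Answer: $-20792$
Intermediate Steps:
$\left(149 - 333\right) \left(h - 385\right) = \left(149 - 333\right) \left(498 - 385\right) = \left(-184\right) 113 = -20792$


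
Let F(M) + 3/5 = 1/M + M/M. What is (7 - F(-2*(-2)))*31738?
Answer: 2015363/10 ≈ 2.0154e+5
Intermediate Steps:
F(M) = ⅖ + 1/M (F(M) = -⅗ + (1/M + M/M) = -⅗ + (1/M + 1) = -⅗ + (1 + 1/M) = ⅖ + 1/M)
(7 - F(-2*(-2)))*31738 = (7 - (⅖ + 1/(-2*(-2))))*31738 = (7 - (⅖ + 1/4))*31738 = (7 - (⅖ + ¼))*31738 = (7 - 1*13/20)*31738 = (7 - 13/20)*31738 = (127/20)*31738 = 2015363/10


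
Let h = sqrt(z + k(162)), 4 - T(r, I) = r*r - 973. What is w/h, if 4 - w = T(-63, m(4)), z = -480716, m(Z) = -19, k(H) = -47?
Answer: -2996*I*sqrt(480763)/480763 ≈ -4.3209*I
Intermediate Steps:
T(r, I) = 977 - r**2 (T(r, I) = 4 - (r*r - 973) = 4 - (r**2 - 973) = 4 - (-973 + r**2) = 4 + (973 - r**2) = 977 - r**2)
w = 2996 (w = 4 - (977 - 1*(-63)**2) = 4 - (977 - 1*3969) = 4 - (977 - 3969) = 4 - 1*(-2992) = 4 + 2992 = 2996)
h = I*sqrt(480763) (h = sqrt(-480716 - 47) = sqrt(-480763) = I*sqrt(480763) ≈ 693.37*I)
w/h = 2996/((I*sqrt(480763))) = 2996*(-I*sqrt(480763)/480763) = -2996*I*sqrt(480763)/480763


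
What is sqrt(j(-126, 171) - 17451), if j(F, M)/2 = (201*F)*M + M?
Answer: 3*I*sqrt(964289) ≈ 2945.9*I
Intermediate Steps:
j(F, M) = 2*M + 402*F*M (j(F, M) = 2*((201*F)*M + M) = 2*(201*F*M + M) = 2*(M + 201*F*M) = 2*M + 402*F*M)
sqrt(j(-126, 171) - 17451) = sqrt(2*171*(1 + 201*(-126)) - 17451) = sqrt(2*171*(1 - 25326) - 17451) = sqrt(2*171*(-25325) - 17451) = sqrt(-8661150 - 17451) = sqrt(-8678601) = 3*I*sqrt(964289)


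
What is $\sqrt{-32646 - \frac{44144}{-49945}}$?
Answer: $\frac{i \sqrt{81433340982070}}{49945} \approx 180.68 i$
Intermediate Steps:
$\sqrt{-32646 - \frac{44144}{-49945}} = \sqrt{-32646 - - \frac{44144}{49945}} = \sqrt{-32646 + \frac{44144}{49945}} = \sqrt{- \frac{1630460326}{49945}} = \frac{i \sqrt{81433340982070}}{49945}$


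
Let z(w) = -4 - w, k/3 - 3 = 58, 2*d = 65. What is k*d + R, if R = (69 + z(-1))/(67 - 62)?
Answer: 59607/10 ≈ 5960.7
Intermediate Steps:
d = 65/2 (d = (1/2)*65 = 65/2 ≈ 32.500)
k = 183 (k = 9 + 3*58 = 9 + 174 = 183)
R = 66/5 (R = (69 + (-4 - 1*(-1)))/(67 - 62) = (69 + (-4 + 1))/5 = (69 - 3)*(1/5) = 66*(1/5) = 66/5 ≈ 13.200)
k*d + R = 183*(65/2) + 66/5 = 11895/2 + 66/5 = 59607/10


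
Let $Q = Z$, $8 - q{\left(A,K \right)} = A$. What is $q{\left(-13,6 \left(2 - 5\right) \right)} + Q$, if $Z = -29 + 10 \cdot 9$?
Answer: $82$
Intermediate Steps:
$q{\left(A,K \right)} = 8 - A$
$Z = 61$ ($Z = -29 + 90 = 61$)
$Q = 61$
$q{\left(-13,6 \left(2 - 5\right) \right)} + Q = \left(8 - -13\right) + 61 = \left(8 + 13\right) + 61 = 21 + 61 = 82$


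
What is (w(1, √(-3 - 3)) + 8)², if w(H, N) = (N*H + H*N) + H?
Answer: 57 + 36*I*√6 ≈ 57.0 + 88.182*I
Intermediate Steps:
w(H, N) = H + 2*H*N (w(H, N) = (H*N + H*N) + H = 2*H*N + H = H + 2*H*N)
(w(1, √(-3 - 3)) + 8)² = (1*(1 + 2*√(-3 - 3)) + 8)² = (1*(1 + 2*√(-6)) + 8)² = (1*(1 + 2*(I*√6)) + 8)² = (1*(1 + 2*I*√6) + 8)² = ((1 + 2*I*√6) + 8)² = (9 + 2*I*√6)²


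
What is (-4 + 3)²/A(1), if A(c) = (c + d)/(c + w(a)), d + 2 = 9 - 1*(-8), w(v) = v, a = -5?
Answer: -¼ ≈ -0.25000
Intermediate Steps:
d = 15 (d = -2 + (9 - 1*(-8)) = -2 + (9 + 8) = -2 + 17 = 15)
A(c) = (15 + c)/(-5 + c) (A(c) = (c + 15)/(c - 5) = (15 + c)/(-5 + c))
(-4 + 3)²/A(1) = (-4 + 3)²/(((15 + 1)/(-5 + 1))) = (-1)²/((16/(-4))) = 1/(-¼*16) = 1/(-4) = 1*(-¼) = -¼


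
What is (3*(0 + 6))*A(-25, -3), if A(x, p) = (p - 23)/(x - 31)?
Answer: 117/14 ≈ 8.3571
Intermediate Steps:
A(x, p) = (-23 + p)/(-31 + x)
(3*(0 + 6))*A(-25, -3) = (3*(0 + 6))*((-23 - 3)/(-31 - 25)) = (3*6)*(-26/(-56)) = 18*(-1/56*(-26)) = 18*(13/28) = 117/14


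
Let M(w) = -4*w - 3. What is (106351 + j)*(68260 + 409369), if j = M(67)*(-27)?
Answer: 54291133172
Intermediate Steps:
M(w) = -3 - 4*w
j = 7317 (j = (-3 - 4*67)*(-27) = (-3 - 268)*(-27) = -271*(-27) = 7317)
(106351 + j)*(68260 + 409369) = (106351 + 7317)*(68260 + 409369) = 113668*477629 = 54291133172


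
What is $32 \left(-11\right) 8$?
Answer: $-2816$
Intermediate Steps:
$32 \left(-11\right) 8 = \left(-352\right) 8 = -2816$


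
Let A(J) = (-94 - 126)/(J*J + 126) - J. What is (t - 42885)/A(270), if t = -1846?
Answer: 1633263003/9858620 ≈ 165.67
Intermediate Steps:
A(J) = -J - 220/(126 + J²) (A(J) = -220/(J² + 126) - J = -220/(126 + J²) - J = -J - 220/(126 + J²))
(t - 42885)/A(270) = (-1846 - 42885)/(((-220 - 1*270³ - 126*270)/(126 + 270²))) = -44731*(126 + 72900)/(-220 - 1*19683000 - 34020) = -44731*73026/(-220 - 19683000 - 34020) = -44731/((1/73026)*(-19717240)) = -44731/(-9858620/36513) = -44731*(-36513/9858620) = 1633263003/9858620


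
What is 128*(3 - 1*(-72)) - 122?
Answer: 9478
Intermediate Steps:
128*(3 - 1*(-72)) - 122 = 128*(3 + 72) - 122 = 128*75 - 122 = 9600 - 122 = 9478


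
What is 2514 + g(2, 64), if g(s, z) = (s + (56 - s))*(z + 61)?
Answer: 9514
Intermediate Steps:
g(s, z) = 3416 + 56*z (g(s, z) = 56*(61 + z) = 3416 + 56*z)
2514 + g(2, 64) = 2514 + (3416 + 56*64) = 2514 + (3416 + 3584) = 2514 + 7000 = 9514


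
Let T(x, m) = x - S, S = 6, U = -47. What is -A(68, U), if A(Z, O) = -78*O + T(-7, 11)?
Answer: -3653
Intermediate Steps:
T(x, m) = -6 + x (T(x, m) = x - 1*6 = x - 6 = -6 + x)
A(Z, O) = -13 - 78*O (A(Z, O) = -78*O + (-6 - 7) = -78*O - 13 = -13 - 78*O)
-A(68, U) = -(-13 - 78*(-47)) = -(-13 + 3666) = -1*3653 = -3653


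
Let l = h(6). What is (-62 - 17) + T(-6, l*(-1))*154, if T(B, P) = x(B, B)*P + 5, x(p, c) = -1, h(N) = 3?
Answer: 1153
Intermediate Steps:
l = 3
T(B, P) = 5 - P (T(B, P) = -P + 5 = 5 - P)
(-62 - 17) + T(-6, l*(-1))*154 = (-62 - 17) + (5 - 3*(-1))*154 = -79 + (5 - 1*(-3))*154 = -79 + (5 + 3)*154 = -79 + 8*154 = -79 + 1232 = 1153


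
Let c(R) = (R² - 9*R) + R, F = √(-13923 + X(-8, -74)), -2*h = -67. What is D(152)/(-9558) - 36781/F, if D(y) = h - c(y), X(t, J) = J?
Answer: 43709/19116 + 36781*I*√13997/13997 ≈ 2.2865 + 310.89*I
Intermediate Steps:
h = 67/2 (h = -½*(-67) = 67/2 ≈ 33.500)
F = I*√13997 (F = √(-13923 - 74) = √(-13997) = I*√13997 ≈ 118.31*I)
c(R) = R² - 8*R
D(y) = 67/2 - y*(-8 + y)
D(152)/(-9558) - 36781/F = (67/2 - 1*152*(-8 + 152))/(-9558) - 36781*(-I*√13997/13997) = (67/2 - 1*152*144)*(-1/9558) - (-36781)*I*√13997/13997 = (67/2 - 21888)*(-1/9558) + 36781*I*√13997/13997 = -43709/2*(-1/9558) + 36781*I*√13997/13997 = 43709/19116 + 36781*I*√13997/13997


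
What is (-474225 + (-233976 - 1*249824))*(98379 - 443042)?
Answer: 330195770575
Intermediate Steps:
(-474225 + (-233976 - 1*249824))*(98379 - 443042) = (-474225 + (-233976 - 249824))*(-344663) = (-474225 - 483800)*(-344663) = -958025*(-344663) = 330195770575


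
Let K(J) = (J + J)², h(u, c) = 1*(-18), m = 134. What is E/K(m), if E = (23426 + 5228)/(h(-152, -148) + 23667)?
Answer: 14327/849282888 ≈ 1.6870e-5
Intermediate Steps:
h(u, c) = -18
K(J) = 4*J² (K(J) = (2*J)² = 4*J²)
E = 28654/23649 (E = (23426 + 5228)/(-18 + 23667) = 28654/23649 ≈ 1.2116)
E/K(m) = 28654/(23649*((4*134²))) = 28654/(23649*((4*17956))) = (28654/23649)/71824 = (28654/23649)*(1/71824) = 14327/849282888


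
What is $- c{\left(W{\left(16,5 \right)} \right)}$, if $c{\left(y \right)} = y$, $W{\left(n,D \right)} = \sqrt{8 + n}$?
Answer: $- 2 \sqrt{6} \approx -4.899$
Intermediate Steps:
$- c{\left(W{\left(16,5 \right)} \right)} = - \sqrt{8 + 16} = - \sqrt{24} = - 2 \sqrt{6}$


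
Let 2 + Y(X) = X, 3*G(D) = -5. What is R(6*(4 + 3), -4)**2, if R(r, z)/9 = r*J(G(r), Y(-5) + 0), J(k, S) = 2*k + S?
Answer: 15256836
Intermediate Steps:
G(D) = -5/3 (G(D) = (1/3)*(-5) = -5/3)
Y(X) = -2 + X
J(k, S) = S + 2*k
R(r, z) = -93*r (R(r, z) = 9*(r*(((-2 - 5) + 0) + 2*(-5/3))) = 9*(r*((-7 + 0) - 10/3)) = 9*(r*(-7 - 10/3)) = 9*(r*(-31/3)) = 9*(-31*r/3) = -93*r)
R(6*(4 + 3), -4)**2 = (-558*(4 + 3))**2 = (-558*7)**2 = (-93*42)**2 = (-3906)**2 = 15256836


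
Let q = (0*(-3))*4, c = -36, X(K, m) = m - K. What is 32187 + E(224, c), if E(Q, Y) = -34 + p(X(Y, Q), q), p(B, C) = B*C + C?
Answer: 32153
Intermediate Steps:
q = 0 (q = 0*4 = 0)
p(B, C) = C + B*C
E(Q, Y) = -34 (E(Q, Y) = -34 + 0*(1 + (Q - Y)) = -34 + 0*(1 + Q - Y) = -34 + 0 = -34)
32187 + E(224, c) = 32187 - 34 = 32153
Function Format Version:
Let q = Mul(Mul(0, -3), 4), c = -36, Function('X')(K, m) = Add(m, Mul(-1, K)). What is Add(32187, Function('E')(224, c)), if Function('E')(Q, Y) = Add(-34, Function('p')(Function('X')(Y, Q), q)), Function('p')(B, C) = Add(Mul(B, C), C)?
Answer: 32153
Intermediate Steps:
q = 0 (q = Mul(0, 4) = 0)
Function('p')(B, C) = Add(C, Mul(B, C))
Function('E')(Q, Y) = -34 (Function('E')(Q, Y) = Add(-34, Mul(0, Add(1, Add(Q, Mul(-1, Y))))) = Add(-34, Mul(0, Add(1, Q, Mul(-1, Y)))) = Add(-34, 0) = -34)
Add(32187, Function('E')(224, c)) = Add(32187, -34) = 32153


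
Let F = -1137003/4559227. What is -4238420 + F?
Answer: -19323920038343/4559227 ≈ -4.2384e+6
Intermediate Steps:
F = -1137003/4559227 (F = -1137003*1/4559227 = -1137003/4559227 ≈ -0.24939)
-4238420 + F = -4238420 - 1137003/4559227 = -19323920038343/4559227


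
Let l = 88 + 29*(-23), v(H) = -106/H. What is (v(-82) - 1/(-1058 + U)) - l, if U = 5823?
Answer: 113368839/195365 ≈ 580.29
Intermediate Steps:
l = -579 (l = 88 - 667 = -579)
(v(-82) - 1/(-1058 + U)) - l = (-106/(-82) - 1/(-1058 + 5823)) - 1*(-579) = (-106*(-1/82) - 1/4765) + 579 = (53/41 - 1*1/4765) + 579 = (53/41 - 1/4765) + 579 = 252504/195365 + 579 = 113368839/195365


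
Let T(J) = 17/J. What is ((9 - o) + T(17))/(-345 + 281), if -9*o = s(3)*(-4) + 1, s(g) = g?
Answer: -79/576 ≈ -0.13715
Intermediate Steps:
o = 11/9 (o = -(3*(-4) + 1)/9 = -(-12 + 1)/9 = -1/9*(-11) = 11/9 ≈ 1.2222)
((9 - o) + T(17))/(-345 + 281) = ((9 - 1*11/9) + 17/17)/(-345 + 281) = ((9 - 11/9) + 17*(1/17))/(-64) = (70/9 + 1)*(-1/64) = (79/9)*(-1/64) = -79/576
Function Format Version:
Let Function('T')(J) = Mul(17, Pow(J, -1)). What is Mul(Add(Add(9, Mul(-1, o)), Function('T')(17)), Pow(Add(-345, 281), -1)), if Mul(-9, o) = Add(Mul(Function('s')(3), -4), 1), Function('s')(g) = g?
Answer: Rational(-79, 576) ≈ -0.13715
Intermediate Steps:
o = Rational(11, 9) (o = Mul(Rational(-1, 9), Add(Mul(3, -4), 1)) = Mul(Rational(-1, 9), Add(-12, 1)) = Mul(Rational(-1, 9), -11) = Rational(11, 9) ≈ 1.2222)
Mul(Add(Add(9, Mul(-1, o)), Function('T')(17)), Pow(Add(-345, 281), -1)) = Mul(Add(Add(9, Mul(-1, Rational(11, 9))), Mul(17, Pow(17, -1))), Pow(Add(-345, 281), -1)) = Mul(Add(Add(9, Rational(-11, 9)), Mul(17, Rational(1, 17))), Pow(-64, -1)) = Mul(Add(Rational(70, 9), 1), Rational(-1, 64)) = Mul(Rational(79, 9), Rational(-1, 64)) = Rational(-79, 576)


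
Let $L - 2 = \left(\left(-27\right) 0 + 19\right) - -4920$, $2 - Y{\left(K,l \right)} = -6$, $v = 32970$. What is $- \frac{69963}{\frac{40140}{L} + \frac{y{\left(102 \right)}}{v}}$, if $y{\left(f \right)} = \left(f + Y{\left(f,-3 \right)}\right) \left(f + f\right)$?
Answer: $- \frac{42212246013}{5312192} \approx -7946.3$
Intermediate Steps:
$Y{\left(K,l \right)} = 8$ ($Y{\left(K,l \right)} = 2 - -6 = 2 + 6 = 8$)
$L = 4941$ ($L = 2 + \left(\left(\left(-27\right) 0 + 19\right) - -4920\right) = 2 + \left(\left(0 + 19\right) + 4920\right) = 2 + \left(19 + 4920\right) = 2 + 4939 = 4941$)
$y{\left(f \right)} = 2 f \left(8 + f\right)$ ($y{\left(f \right)} = \left(f + 8\right) \left(f + f\right) = \left(8 + f\right) 2 f = 2 f \left(8 + f\right)$)
$- \frac{69963}{\frac{40140}{L} + \frac{y{\left(102 \right)}}{v}} = - \frac{69963}{\frac{40140}{4941} + \frac{2 \cdot 102 \left(8 + 102\right)}{32970}} = - \frac{69963}{40140 \cdot \frac{1}{4941} + 2 \cdot 102 \cdot 110 \cdot \frac{1}{32970}} = - \frac{69963}{\frac{4460}{549} + 22440 \cdot \frac{1}{32970}} = - \frac{69963}{\frac{4460}{549} + \frac{748}{1099}} = - \frac{69963}{\frac{5312192}{603351}} = \left(-69963\right) \frac{603351}{5312192} = - \frac{42212246013}{5312192}$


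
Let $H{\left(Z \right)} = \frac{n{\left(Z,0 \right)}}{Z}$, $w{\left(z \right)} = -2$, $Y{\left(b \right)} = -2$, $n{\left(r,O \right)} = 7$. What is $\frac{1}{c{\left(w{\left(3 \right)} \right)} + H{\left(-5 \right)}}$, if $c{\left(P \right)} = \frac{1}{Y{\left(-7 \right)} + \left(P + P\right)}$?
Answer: $- \frac{30}{47} \approx -0.6383$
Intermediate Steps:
$c{\left(P \right)} = \frac{1}{-2 + 2 P}$ ($c{\left(P \right)} = \frac{1}{-2 + \left(P + P\right)} = \frac{1}{-2 + 2 P}$)
$H{\left(Z \right)} = \frac{7}{Z}$
$\frac{1}{c{\left(w{\left(3 \right)} \right)} + H{\left(-5 \right)}} = \frac{1}{\frac{1}{2 \left(-1 - 2\right)} + \frac{7}{-5}} = \frac{1}{\frac{1}{2 \left(-3\right)} + 7 \left(- \frac{1}{5}\right)} = \frac{1}{\frac{1}{2} \left(- \frac{1}{3}\right) - \frac{7}{5}} = \frac{1}{- \frac{1}{6} - \frac{7}{5}} = \frac{1}{- \frac{47}{30}} = - \frac{30}{47}$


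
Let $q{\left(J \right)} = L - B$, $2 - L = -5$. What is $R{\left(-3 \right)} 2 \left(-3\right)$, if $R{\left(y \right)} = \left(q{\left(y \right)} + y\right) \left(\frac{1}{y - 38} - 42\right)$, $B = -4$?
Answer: $\frac{82704}{41} \approx 2017.2$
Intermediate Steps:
$L = 7$ ($L = 2 - -5 = 2 + 5 = 7$)
$q{\left(J \right)} = 11$ ($q{\left(J \right)} = 7 - -4 = 7 + 4 = 11$)
$R{\left(y \right)} = \left(-42 + \frac{1}{-38 + y}\right) \left(11 + y\right)$ ($R{\left(y \right)} = \left(11 + y\right) \left(\frac{1}{y - 38} - 42\right) = \left(11 + y\right) \left(\frac{1}{-38 + y} - 42\right) = \left(11 + y\right) \left(-42 + \frac{1}{-38 + y}\right) = \left(-42 + \frac{1}{-38 + y}\right) \left(11 + y\right)$)
$R{\left(-3 \right)} 2 \left(-3\right) = \frac{17567 - 42 \left(-3\right)^{2} + 1135 \left(-3\right)}{-38 - 3} \cdot 2 \left(-3\right) = \frac{17567 - 378 - 3405}{-41} \left(-6\right) = - \frac{17567 - 378 - 3405}{41} \left(-6\right) = \left(- \frac{1}{41}\right) 13784 \left(-6\right) = \left(- \frac{13784}{41}\right) \left(-6\right) = \frac{82704}{41}$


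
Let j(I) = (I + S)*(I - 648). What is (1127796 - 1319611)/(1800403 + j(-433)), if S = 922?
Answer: -191815/1271794 ≈ -0.15082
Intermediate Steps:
j(I) = (-648 + I)*(922 + I) (j(I) = (I + 922)*(I - 648) = (922 + I)*(-648 + I) = (-648 + I)*(922 + I))
(1127796 - 1319611)/(1800403 + j(-433)) = (1127796 - 1319611)/(1800403 + (-597456 + (-433)**2 + 274*(-433))) = -191815/(1800403 + (-597456 + 187489 - 118642)) = -191815/(1800403 - 528609) = -191815/1271794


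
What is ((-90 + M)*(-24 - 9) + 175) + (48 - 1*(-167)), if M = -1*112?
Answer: 7056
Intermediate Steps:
M = -112
((-90 + M)*(-24 - 9) + 175) + (48 - 1*(-167)) = ((-90 - 112)*(-24 - 9) + 175) + (48 - 1*(-167)) = (-202*(-33) + 175) + (48 + 167) = (6666 + 175) + 215 = 6841 + 215 = 7056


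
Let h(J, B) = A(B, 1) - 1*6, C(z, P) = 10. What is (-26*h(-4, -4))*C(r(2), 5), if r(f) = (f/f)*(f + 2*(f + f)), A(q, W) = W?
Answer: 1300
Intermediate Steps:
r(f) = 5*f (r(f) = 1*(f + 2*(2*f)) = 1*(f + 4*f) = 1*(5*f) = 5*f)
h(J, B) = -5 (h(J, B) = 1 - 1*6 = 1 - 6 = -5)
(-26*h(-4, -4))*C(r(2), 5) = -26*(-5)*10 = 130*10 = 1300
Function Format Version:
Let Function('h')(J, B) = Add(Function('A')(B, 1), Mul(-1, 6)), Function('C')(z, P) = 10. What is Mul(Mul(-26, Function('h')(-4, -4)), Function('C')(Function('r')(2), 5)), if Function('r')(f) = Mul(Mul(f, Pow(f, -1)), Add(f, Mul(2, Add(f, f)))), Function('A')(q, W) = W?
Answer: 1300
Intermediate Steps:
Function('r')(f) = Mul(5, f) (Function('r')(f) = Mul(1, Add(f, Mul(2, Mul(2, f)))) = Mul(1, Add(f, Mul(4, f))) = Mul(1, Mul(5, f)) = Mul(5, f))
Function('h')(J, B) = -5 (Function('h')(J, B) = Add(1, Mul(-1, 6)) = Add(1, -6) = -5)
Mul(Mul(-26, Function('h')(-4, -4)), Function('C')(Function('r')(2), 5)) = Mul(Mul(-26, -5), 10) = Mul(130, 10) = 1300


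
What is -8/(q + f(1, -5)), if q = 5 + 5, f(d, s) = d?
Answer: -8/11 ≈ -0.72727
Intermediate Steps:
q = 10
-8/(q + f(1, -5)) = -8/(10 + 1) = -8/11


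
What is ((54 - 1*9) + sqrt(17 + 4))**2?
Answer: (45 + sqrt(21))**2 ≈ 2458.4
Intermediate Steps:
((54 - 1*9) + sqrt(17 + 4))**2 = ((54 - 9) + sqrt(21))**2 = (45 + sqrt(21))**2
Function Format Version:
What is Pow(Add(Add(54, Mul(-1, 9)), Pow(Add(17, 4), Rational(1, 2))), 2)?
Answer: Pow(Add(45, Pow(21, Rational(1, 2))), 2) ≈ 2458.4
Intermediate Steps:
Pow(Add(Add(54, Mul(-1, 9)), Pow(Add(17, 4), Rational(1, 2))), 2) = Pow(Add(Add(54, -9), Pow(21, Rational(1, 2))), 2) = Pow(Add(45, Pow(21, Rational(1, 2))), 2)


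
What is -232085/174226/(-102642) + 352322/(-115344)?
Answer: -262521421592141/85945241872152 ≈ -3.0545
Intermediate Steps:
-232085/174226/(-102642) + 352322/(-115344) = -232085*1/174226*(-1/102642) + 352322*(-1/115344) = -232085/174226*(-1/102642) - 176161/57672 = 232085/17882905092 - 176161/57672 = -262521421592141/85945241872152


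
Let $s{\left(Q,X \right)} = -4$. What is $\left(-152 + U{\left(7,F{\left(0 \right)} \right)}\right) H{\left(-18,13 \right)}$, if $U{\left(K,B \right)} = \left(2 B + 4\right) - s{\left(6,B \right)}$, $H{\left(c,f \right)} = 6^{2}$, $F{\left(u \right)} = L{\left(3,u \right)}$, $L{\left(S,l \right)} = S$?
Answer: $-4968$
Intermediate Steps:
$F{\left(u \right)} = 3$
$H{\left(c,f \right)} = 36$
$U{\left(K,B \right)} = 8 + 2 B$ ($U{\left(K,B \right)} = \left(2 B + 4\right) - -4 = \left(4 + 2 B\right) + 4 = 8 + 2 B$)
$\left(-152 + U{\left(7,F{\left(0 \right)} \right)}\right) H{\left(-18,13 \right)} = \left(-152 + \left(8 + 2 \cdot 3\right)\right) 36 = \left(-152 + \left(8 + 6\right)\right) 36 = \left(-152 + 14\right) 36 = \left(-138\right) 36 = -4968$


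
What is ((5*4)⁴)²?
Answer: 25600000000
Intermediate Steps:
((5*4)⁴)² = (20⁴)² = 160000² = 25600000000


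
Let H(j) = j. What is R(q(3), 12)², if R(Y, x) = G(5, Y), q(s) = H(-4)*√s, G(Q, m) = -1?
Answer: 1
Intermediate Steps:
q(s) = -4*√s
R(Y, x) = -1
R(q(3), 12)² = (-1)² = 1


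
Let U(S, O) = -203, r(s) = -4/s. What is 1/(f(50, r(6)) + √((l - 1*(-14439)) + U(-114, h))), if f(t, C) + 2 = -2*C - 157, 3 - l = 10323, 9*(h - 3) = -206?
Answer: -129/17135 - 18*√979/188485 ≈ -0.010516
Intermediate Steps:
h = -179/9 (h = 3 + (⅑)*(-206) = 3 - 206/9 = -179/9 ≈ -19.889)
l = -10320 (l = 3 - 1*10323 = 3 - 10323 = -10320)
f(t, C) = -159 - 2*C (f(t, C) = -2 + (-2*C - 157) = -2 + (-157 - 2*C) = -159 - 2*C)
1/(f(50, r(6)) + √((l - 1*(-14439)) + U(-114, h))) = 1/((-159 - (-8)/6) + √((-10320 - 1*(-14439)) - 203)) = 1/((-159 - (-8)/6) + √((-10320 + 14439) - 203)) = 1/((-159 - 2*(-⅔)) + √(4119 - 203)) = 1/((-159 + 4/3) + √3916) = 1/(-473/3 + 2*√979)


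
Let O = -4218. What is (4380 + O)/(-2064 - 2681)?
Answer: -162/4745 ≈ -0.034141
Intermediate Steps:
(4380 + O)/(-2064 - 2681) = (4380 - 4218)/(-2064 - 2681) = 162/(-4745) = 162*(-1/4745) = -162/4745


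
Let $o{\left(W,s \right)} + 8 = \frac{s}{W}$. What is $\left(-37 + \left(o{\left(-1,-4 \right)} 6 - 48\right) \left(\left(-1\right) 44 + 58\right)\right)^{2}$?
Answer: $1092025$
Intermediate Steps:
$o{\left(W,s \right)} = -8 + \frac{s}{W}$
$\left(-37 + \left(o{\left(-1,-4 \right)} 6 - 48\right) \left(\left(-1\right) 44 + 58\right)\right)^{2} = \left(-37 + \left(\left(-8 - \frac{4}{-1}\right) 6 - 48\right) \left(\left(-1\right) 44 + 58\right)\right)^{2} = \left(-37 + \left(\left(-8 - -4\right) 6 - 48\right) \left(-44 + 58\right)\right)^{2} = \left(-37 + \left(\left(-8 + 4\right) 6 - 48\right) 14\right)^{2} = \left(-37 + \left(\left(-4\right) 6 - 48\right) 14\right)^{2} = \left(-37 + \left(-24 - 48\right) 14\right)^{2} = \left(-37 - 1008\right)^{2} = \left(-1045\right)^{2} = 1092025$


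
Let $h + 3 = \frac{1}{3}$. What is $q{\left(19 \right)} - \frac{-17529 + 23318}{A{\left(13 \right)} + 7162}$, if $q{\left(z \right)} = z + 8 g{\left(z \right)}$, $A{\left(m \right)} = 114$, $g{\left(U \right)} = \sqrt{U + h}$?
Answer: $\frac{132455}{7276} + \frac{56 \sqrt{3}}{3} \approx 50.536$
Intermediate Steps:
$h = - \frac{8}{3}$ ($h = -3 + \frac{1}{3} = - \frac{8}{3} \approx -2.6667$)
$g{\left(U \right)} = \sqrt{- \frac{8}{3} + U}$ ($g{\left(U \right)} = \sqrt{U - \frac{8}{3}} = \sqrt{- \frac{8}{3} + U}$)
$q{\left(z \right)} = z + \frac{8 \sqrt{-24 + 9 z}}{3}$ ($q{\left(z \right)} = z + 8 \frac{\sqrt{-24 + 9 z}}{3} = z + \frac{8 \sqrt{-24 + 9 z}}{3}$)
$q{\left(19 \right)} - \frac{-17529 + 23318}{A{\left(13 \right)} + 7162} = \left(19 + \frac{8 \sqrt{-24 + 9 \cdot 19}}{3}\right) - \frac{-17529 + 23318}{114 + 7162} = \left(19 + \frac{8 \sqrt{-24 + 171}}{3}\right) - \frac{5789}{7276} = \left(19 + \frac{8 \sqrt{147}}{3}\right) - 5789 \cdot \frac{1}{7276} = \left(19 + \frac{8 \cdot 7 \sqrt{3}}{3}\right) - \frac{5789}{7276} = \left(19 + \frac{56 \sqrt{3}}{3}\right) - \frac{5789}{7276} = \frac{132455}{7276} + \frac{56 \sqrt{3}}{3}$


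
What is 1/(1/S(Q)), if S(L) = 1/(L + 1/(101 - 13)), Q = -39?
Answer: -88/3431 ≈ -0.025649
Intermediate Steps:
S(L) = 1/(1/88 + L) (S(L) = 1/(L + 1/88) = 1/(1/88 + L))
1/(1/S(Q)) = 1/(1/(88/(1 + 88*(-39)))) = 1/(1/(88/(1 - 3432))) = 1/(1/(88/(-3431))) = 1/(1/(88*(-1/3431))) = 1/(1/(-88/3431)) = 1/(-3431/88) = -88/3431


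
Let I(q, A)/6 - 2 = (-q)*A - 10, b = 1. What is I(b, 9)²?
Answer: 10404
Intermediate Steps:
I(q, A) = -48 - 6*A*q (I(q, A) = 12 + 6*((-q)*A - 10) = 12 + 6*(-A*q - 10) = 12 + 6*(-10 - A*q) = 12 + (-60 - 6*A*q) = -48 - 6*A*q)
I(b, 9)² = (-48 - 6*9*1)² = (-48 - 54)² = (-102)² = 10404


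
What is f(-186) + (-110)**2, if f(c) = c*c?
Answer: 46696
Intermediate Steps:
f(c) = c**2
f(-186) + (-110)**2 = (-186)**2 + (-110)**2 = 34596 + 12100 = 46696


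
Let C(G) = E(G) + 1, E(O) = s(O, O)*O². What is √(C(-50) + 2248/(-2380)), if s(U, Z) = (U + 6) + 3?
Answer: I*√36287542865/595 ≈ 320.16*I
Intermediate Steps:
s(U, Z) = 9 + U (s(U, Z) = (6 + U) + 3 = 9 + U)
E(O) = O²*(9 + O) (E(O) = (9 + O)*O² = O²*(9 + O))
C(G) = 1 + G²*(9 + G) (C(G) = G²*(9 + G) + 1 = 1 + G²*(9 + G))
√(C(-50) + 2248/(-2380)) = √((1 + (-50)²*(9 - 50)) + 2248/(-2380)) = √((1 + 2500*(-41)) + 2248*(-1/2380)) = √((1 - 102500) - 562/595) = √(-102499 - 562/595) = √(-60987467/595) = I*√36287542865/595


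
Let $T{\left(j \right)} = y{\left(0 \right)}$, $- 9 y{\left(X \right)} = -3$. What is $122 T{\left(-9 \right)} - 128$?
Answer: $- \frac{262}{3} \approx -87.333$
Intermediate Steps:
$y{\left(X \right)} = \frac{1}{3}$ ($y{\left(X \right)} = \left(- \frac{1}{9}\right) \left(-3\right) = \frac{1}{3}$)
$T{\left(j \right)} = \frac{1}{3}$
$122 T{\left(-9 \right)} - 128 = 122 \cdot \frac{1}{3} - 128 = \frac{122}{3} - 128 = - \frac{262}{3}$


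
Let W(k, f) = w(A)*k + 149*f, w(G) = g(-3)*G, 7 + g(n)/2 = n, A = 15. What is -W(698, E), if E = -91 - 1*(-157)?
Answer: 199566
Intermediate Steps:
g(n) = -14 + 2*n
w(G) = -20*G (w(G) = (-14 + 2*(-3))*G = (-14 - 6)*G = -20*G)
E = 66 (E = -91 + 157 = 66)
W(k, f) = -300*k + 149*f (W(k, f) = (-20*15)*k + 149*f = -300*k + 149*f)
-W(698, E) = -(-300*698 + 149*66) = -(-209400 + 9834) = -1*(-199566) = 199566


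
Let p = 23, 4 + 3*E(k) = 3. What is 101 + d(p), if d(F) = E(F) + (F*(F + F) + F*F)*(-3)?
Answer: -13981/3 ≈ -4660.3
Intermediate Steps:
E(k) = -⅓ (E(k) = -4/3 + (⅓)*3 = -4/3 + 1 = -⅓)
d(F) = -⅓ - 9*F² (d(F) = -⅓ + (F*(F + F) + F*F)*(-3) = -⅓ + (F*(2*F) + F²)*(-3) = -⅓ + (2*F² + F²)*(-3) = -⅓ + (3*F²)*(-3) = -⅓ - 9*F²)
101 + d(p) = 101 + (-⅓ - 9*23²) = 101 + (-⅓ - 9*529) = 101 + (-⅓ - 4761) = 101 - 14284/3 = -13981/3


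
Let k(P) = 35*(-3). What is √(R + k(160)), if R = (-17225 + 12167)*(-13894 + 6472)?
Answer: 11*√310251 ≈ 6127.0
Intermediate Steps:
k(P) = -105
R = 37540476 (R = -5058*(-7422) = 37540476)
√(R + k(160)) = √(37540476 - 105) = √37540371 = 11*√310251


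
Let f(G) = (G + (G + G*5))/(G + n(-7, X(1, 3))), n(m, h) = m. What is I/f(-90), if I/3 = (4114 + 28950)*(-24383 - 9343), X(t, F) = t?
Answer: -2575388024/5 ≈ -5.1508e+8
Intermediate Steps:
I = -3345349392 (I = 3*((4114 + 28950)*(-24383 - 9343)) = 3*(33064*(-33726)) = 3*(-1115116464) = -3345349392)
f(G) = 7*G/(-7 + G) (f(G) = (G + (G + G*5))/(G - 7) = (G + (G + 5*G))/(-7 + G) = (G + 6*G)/(-7 + G) = (7*G)/(-7 + G) = 7*G/(-7 + G))
I/f(-90) = -3345349392/(7*(-90)/(-7 - 90)) = -3345349392/(7*(-90)/(-97)) = -3345349392/(7*(-90)*(-1/97)) = -3345349392/630/97 = -3345349392*97/630 = -2575388024/5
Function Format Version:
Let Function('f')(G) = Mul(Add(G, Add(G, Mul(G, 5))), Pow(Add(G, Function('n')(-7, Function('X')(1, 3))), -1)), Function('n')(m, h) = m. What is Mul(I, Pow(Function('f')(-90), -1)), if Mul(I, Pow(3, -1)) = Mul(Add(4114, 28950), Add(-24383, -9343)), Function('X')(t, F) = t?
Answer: Rational(-2575388024, 5) ≈ -5.1508e+8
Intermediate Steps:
I = -3345349392 (I = Mul(3, Mul(Add(4114, 28950), Add(-24383, -9343))) = Mul(3, Mul(33064, -33726)) = Mul(3, -1115116464) = -3345349392)
Function('f')(G) = Mul(7, G, Pow(Add(-7, G), -1)) (Function('f')(G) = Mul(Add(G, Add(G, Mul(G, 5))), Pow(Add(G, -7), -1)) = Mul(Add(G, Add(G, Mul(5, G))), Pow(Add(-7, G), -1)) = Mul(Add(G, Mul(6, G)), Pow(Add(-7, G), -1)) = Mul(Mul(7, G), Pow(Add(-7, G), -1)) = Mul(7, G, Pow(Add(-7, G), -1)))
Mul(I, Pow(Function('f')(-90), -1)) = Mul(-3345349392, Pow(Mul(7, -90, Pow(Add(-7, -90), -1)), -1)) = Mul(-3345349392, Pow(Mul(7, -90, Pow(-97, -1)), -1)) = Mul(-3345349392, Pow(Mul(7, -90, Rational(-1, 97)), -1)) = Mul(-3345349392, Pow(Rational(630, 97), -1)) = Mul(-3345349392, Rational(97, 630)) = Rational(-2575388024, 5)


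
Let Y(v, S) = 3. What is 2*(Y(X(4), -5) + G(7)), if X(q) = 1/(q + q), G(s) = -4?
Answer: -2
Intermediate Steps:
X(q) = 1/(2*q)
2*(Y(X(4), -5) + G(7)) = 2*(3 - 4) = 2*(-1) = -2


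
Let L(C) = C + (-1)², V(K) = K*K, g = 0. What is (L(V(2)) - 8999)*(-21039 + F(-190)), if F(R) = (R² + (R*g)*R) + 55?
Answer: -135953304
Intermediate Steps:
V(K) = K²
L(C) = 1 + C (L(C) = C + 1 = 1 + C)
F(R) = 55 + R² (F(R) = (R² + (R*0)*R) + 55 = (R² + 0*R) + 55 = (R² + 0) + 55 = R² + 55 = 55 + R²)
(L(V(2)) - 8999)*(-21039 + F(-190)) = ((1 + 2²) - 8999)*(-21039 + (55 + (-190)²)) = ((1 + 4) - 8999)*(-21039 + (55 + 36100)) = (5 - 8999)*(-21039 + 36155) = -8994*15116 = -135953304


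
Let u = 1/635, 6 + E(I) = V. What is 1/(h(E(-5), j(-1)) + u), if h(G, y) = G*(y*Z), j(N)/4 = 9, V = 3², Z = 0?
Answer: 635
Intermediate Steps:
V = 9
j(N) = 36 (j(N) = 4*9 = 36)
E(I) = 3 (E(I) = -6 + 9 = 3)
h(G, y) = 0 (h(G, y) = G*(y*0) = G*0 = 0)
u = 1/635 ≈ 0.0015748
1/(h(E(-5), j(-1)) + u) = 1/(0 + 1/635) = 1/(1/635) = 635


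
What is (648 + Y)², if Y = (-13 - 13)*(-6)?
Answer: 646416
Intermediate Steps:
Y = 156 (Y = -26*(-6) = 156)
(648 + Y)² = (648 + 156)² = 804² = 646416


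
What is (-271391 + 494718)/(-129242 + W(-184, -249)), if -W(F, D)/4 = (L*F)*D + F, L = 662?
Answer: -223327/121449274 ≈ -0.0018388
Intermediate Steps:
W(F, D) = -4*F - 2648*D*F (W(F, D) = -4*((662*F)*D + F) = -4*(662*D*F + F) = -4*(F + 662*D*F) = -4*F - 2648*D*F)
(-271391 + 494718)/(-129242 + W(-184, -249)) = (-271391 + 494718)/(-129242 - 4*(-184)*(1 + 662*(-249))) = 223327/(-129242 - 4*(-184)*(1 - 164838)) = 223327/(-129242 - 4*(-184)*(-164837)) = 223327/(-129242 - 121320032) = 223327/(-121449274) = 223327*(-1/121449274) = -223327/121449274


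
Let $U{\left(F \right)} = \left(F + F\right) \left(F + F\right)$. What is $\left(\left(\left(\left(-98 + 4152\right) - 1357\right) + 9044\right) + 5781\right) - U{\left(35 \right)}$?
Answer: $12622$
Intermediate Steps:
$U{\left(F \right)} = 4 F^{2}$ ($U{\left(F \right)} = 2 F 2 F = 4 F^{2}$)
$\left(\left(\left(\left(-98 + 4152\right) - 1357\right) + 9044\right) + 5781\right) - U{\left(35 \right)} = \left(\left(\left(\left(-98 + 4152\right) - 1357\right) + 9044\right) + 5781\right) - 4 \cdot 35^{2} = \left(\left(\left(4054 - 1357\right) + 9044\right) + 5781\right) - 4 \cdot 1225 = \left(\left(2697 + 9044\right) + 5781\right) - 4900 = \left(11741 + 5781\right) - 4900 = 17522 - 4900 = 12622$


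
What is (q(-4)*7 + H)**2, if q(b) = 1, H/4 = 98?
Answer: 159201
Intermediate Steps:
H = 392 (H = 4*98 = 392)
(q(-4)*7 + H)**2 = (1*7 + 392)**2 = (7 + 392)**2 = 399**2 = 159201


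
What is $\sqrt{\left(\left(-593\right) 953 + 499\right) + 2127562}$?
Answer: $2 \sqrt{390733} \approx 1250.2$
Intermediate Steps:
$\sqrt{\left(\left(-593\right) 953 + 499\right) + 2127562} = \sqrt{\left(-565129 + 499\right) + 2127562} = \sqrt{-564630 + 2127562} = \sqrt{1562932} = 2 \sqrt{390733}$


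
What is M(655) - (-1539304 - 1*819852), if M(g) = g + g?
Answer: 2360466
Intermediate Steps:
M(g) = 2*g
M(655) - (-1539304 - 1*819852) = 2*655 - (-1539304 - 1*819852) = 1310 - (-1539304 - 819852) = 1310 - 1*(-2359156) = 1310 + 2359156 = 2360466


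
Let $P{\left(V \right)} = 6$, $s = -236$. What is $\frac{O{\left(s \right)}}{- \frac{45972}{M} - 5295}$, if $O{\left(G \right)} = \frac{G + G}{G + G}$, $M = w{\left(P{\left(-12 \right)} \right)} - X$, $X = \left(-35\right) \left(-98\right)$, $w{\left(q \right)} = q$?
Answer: $- \frac{856}{4521027} \approx -0.00018934$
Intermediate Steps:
$X = 3430$
$M = -3424$ ($M = 6 - 3430 = -3424$)
$O{\left(G \right)} = 1$ ($O{\left(G \right)} = \frac{2 G}{2 G} = 2 G \frac{1}{2 G} = 1$)
$\frac{O{\left(s \right)}}{- \frac{45972}{M} - 5295} = 1 \frac{1}{- \frac{45972}{-3424} - 5295} = 1 \frac{1}{\left(-45972\right) \left(- \frac{1}{3424}\right) - 5295} = 1 \frac{1}{\frac{11493}{856} - 5295} = 1 \frac{1}{- \frac{4521027}{856}} = 1 \left(- \frac{856}{4521027}\right) = - \frac{856}{4521027}$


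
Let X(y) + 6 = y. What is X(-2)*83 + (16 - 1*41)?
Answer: -689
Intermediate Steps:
X(y) = -6 + y
X(-2)*83 + (16 - 1*41) = (-6 - 2)*83 + (16 - 1*41) = -8*83 + (16 - 41) = -664 - 25 = -689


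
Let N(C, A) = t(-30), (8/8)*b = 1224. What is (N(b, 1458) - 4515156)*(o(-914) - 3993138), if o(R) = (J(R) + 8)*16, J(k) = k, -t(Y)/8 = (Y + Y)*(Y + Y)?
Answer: 18210512560104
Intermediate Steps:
b = 1224
t(Y) = -32*Y² (t(Y) = -8*(Y + Y)*(Y + Y) = -8*2*Y*2*Y = -32*Y²)
N(C, A) = -28800 (N(C, A) = -32*(-30)² = -32*900 = -28800)
o(R) = 128 + 16*R (o(R) = (R + 8)*16 = (8 + R)*16 = 128 + 16*R)
(N(b, 1458) - 4515156)*(o(-914) - 3993138) = (-28800 - 4515156)*((128 + 16*(-914)) - 3993138) = -4543956*((128 - 14624) - 3993138) = -4543956*(-14496 - 3993138) = -4543956*(-4007634) = 18210512560104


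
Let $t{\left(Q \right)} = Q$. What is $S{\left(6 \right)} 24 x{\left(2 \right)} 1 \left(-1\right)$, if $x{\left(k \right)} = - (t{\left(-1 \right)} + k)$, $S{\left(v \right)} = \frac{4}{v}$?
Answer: $16$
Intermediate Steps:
$x{\left(k \right)} = 1 - k$ ($x{\left(k \right)} = - (-1 + k) = 1 - k$)
$S{\left(6 \right)} 24 x{\left(2 \right)} 1 \left(-1\right) = \frac{4}{6} \cdot 24 \left(1 - 2\right) 1 \left(-1\right) = 4 \cdot \frac{1}{6} \cdot 24 \left(1 - 2\right) 1 \left(-1\right) = \frac{2}{3} \cdot 24 \left(-1\right) 1 \left(-1\right) = 16 \left(\left(-1\right) \left(-1\right)\right) = 16 \cdot 1 = 16$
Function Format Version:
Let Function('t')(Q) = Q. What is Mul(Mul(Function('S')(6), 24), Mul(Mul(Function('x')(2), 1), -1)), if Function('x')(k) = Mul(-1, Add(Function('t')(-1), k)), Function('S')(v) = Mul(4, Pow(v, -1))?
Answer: 16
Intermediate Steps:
Function('x')(k) = Add(1, Mul(-1, k)) (Function('x')(k) = Mul(-1, Add(-1, k)) = Add(1, Mul(-1, k)))
Mul(Mul(Function('S')(6), 24), Mul(Mul(Function('x')(2), 1), -1)) = Mul(Mul(Mul(4, Pow(6, -1)), 24), Mul(Mul(Add(1, Mul(-1, 2)), 1), -1)) = Mul(Mul(Mul(4, Rational(1, 6)), 24), Mul(Mul(Add(1, -2), 1), -1)) = Mul(Mul(Rational(2, 3), 24), Mul(Mul(-1, 1), -1)) = Mul(16, Mul(-1, -1)) = Mul(16, 1) = 16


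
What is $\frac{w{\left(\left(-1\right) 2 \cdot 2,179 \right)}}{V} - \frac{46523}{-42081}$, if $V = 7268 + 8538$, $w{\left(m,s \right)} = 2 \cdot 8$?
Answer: $\frac{368007917}{332566143} \approx 1.1066$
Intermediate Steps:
$w{\left(m,s \right)} = 16$
$V = 15806$
$\frac{w{\left(\left(-1\right) 2 \cdot 2,179 \right)}}{V} - \frac{46523}{-42081} = \frac{16}{15806} - \frac{46523}{-42081} = 16 \cdot \frac{1}{15806} - - \frac{46523}{42081} = \frac{8}{7903} + \frac{46523}{42081} = \frac{368007917}{332566143}$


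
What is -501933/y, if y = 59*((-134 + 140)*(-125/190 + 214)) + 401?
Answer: -9536727/1442558 ≈ -6.6110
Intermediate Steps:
y = 1442558/19 (y = 59*(6*(-125*1/190 + 214)) + 401 = 59*(6*(-25/38 + 214)) + 401 = 59*(6*(8107/38)) + 401 = 59*(24321/19) + 401 = 1434939/19 + 401 = 1442558/19 ≈ 75924.)
-501933/y = -501933/1442558/19 = -501933*19/1442558 = -9536727/1442558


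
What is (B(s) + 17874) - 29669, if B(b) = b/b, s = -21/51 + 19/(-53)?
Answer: -11794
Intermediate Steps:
s = -694/901 (s = -21*1/51 + 19*(-1/53) = -7/17 - 19/53 = -694/901 ≈ -0.77026)
B(b) = 1
(B(s) + 17874) - 29669 = (1 + 17874) - 29669 = 17875 - 29669 = -11794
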